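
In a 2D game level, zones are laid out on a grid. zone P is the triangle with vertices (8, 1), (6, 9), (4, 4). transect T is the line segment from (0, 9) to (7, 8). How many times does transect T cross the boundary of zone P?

2

The segment meets the boundary at (6.222,8.111), (5.676,8.189).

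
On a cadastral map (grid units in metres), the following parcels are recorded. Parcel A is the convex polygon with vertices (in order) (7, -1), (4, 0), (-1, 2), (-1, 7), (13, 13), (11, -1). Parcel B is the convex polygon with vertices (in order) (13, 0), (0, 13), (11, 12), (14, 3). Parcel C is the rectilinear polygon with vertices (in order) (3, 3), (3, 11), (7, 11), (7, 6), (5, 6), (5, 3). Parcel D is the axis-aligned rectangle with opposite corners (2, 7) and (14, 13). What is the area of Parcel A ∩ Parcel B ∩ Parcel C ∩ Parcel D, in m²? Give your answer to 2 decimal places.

6.36

The intersection is the polygon with vertices (7,10.429), (7,7), (6,7), (3.9,9.1).
By the shoelace formula its area is 6.36.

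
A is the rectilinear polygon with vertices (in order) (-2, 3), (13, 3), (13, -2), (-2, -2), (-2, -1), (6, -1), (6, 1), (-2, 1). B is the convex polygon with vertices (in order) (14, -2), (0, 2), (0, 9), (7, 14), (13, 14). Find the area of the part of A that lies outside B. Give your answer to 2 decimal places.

22.75

|A| = 59, |A∩B| = 36.25.
|A ∖ B| = |A| − |A∩B| = 59 − 36.25 = 22.75.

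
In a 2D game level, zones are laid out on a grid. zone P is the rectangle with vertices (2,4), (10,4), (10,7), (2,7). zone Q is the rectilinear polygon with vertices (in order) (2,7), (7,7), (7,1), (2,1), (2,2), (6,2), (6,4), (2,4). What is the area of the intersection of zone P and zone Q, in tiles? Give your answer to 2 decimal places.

The intersection is the polygon with vertices (7,7), (7,4), (6,4), (2,4), (2,7).
By the shoelace formula its area is 15.00.

15.00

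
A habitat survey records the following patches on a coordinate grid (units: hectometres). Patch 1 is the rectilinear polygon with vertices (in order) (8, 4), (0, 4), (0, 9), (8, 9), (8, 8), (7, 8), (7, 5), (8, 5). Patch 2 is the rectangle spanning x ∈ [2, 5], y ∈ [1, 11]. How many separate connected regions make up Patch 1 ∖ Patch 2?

2

Patch 1 ∖ Patch 2 splits into 2 disjoint pieces (area 12, area 10).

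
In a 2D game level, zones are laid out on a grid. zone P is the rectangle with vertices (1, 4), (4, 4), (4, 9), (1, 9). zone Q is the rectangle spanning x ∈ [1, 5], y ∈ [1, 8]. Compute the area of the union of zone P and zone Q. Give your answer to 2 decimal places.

By inclusion–exclusion:
Individual areas: |zone P| = 15, |zone Q| = 28.
|zone P∩zone Q|: x∈[1,4], y∈[4,8] → 3·4 = 12.
|zone P ∪ zone Q| = 43 − 12 = 31.00.

31.00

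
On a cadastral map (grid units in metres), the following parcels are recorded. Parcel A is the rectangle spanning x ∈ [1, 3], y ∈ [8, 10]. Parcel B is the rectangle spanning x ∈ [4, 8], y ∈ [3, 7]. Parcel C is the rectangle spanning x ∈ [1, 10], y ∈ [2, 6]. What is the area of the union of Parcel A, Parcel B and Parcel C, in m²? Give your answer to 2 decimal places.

By inclusion–exclusion:
Individual areas: |Parcel A| = 4, |Parcel B| = 16, |Parcel C| = 36.
|Parcel A∩Parcel B| = 0 (no overlap).
|Parcel A∩Parcel C| = 0 (no overlap).
|Parcel B∩Parcel C|: x∈[4,8], y∈[3,6] → 4·3 = 12.
|Parcel A∩Parcel B∩Parcel C| = 0.
|Parcel A ∪ Parcel B ∪ Parcel C| = 56 − 12 + 0 = 44.00.

44.00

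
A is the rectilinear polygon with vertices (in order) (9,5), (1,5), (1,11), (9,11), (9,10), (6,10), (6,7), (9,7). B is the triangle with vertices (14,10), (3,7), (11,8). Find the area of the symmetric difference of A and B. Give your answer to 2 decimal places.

|A| = 39, |B| = 6.5, |A∩B| = 0.6648.
|A △ B| = |A| + |B| − 2·|A∩B| = 39 + 6.5 − 1.3295 = 44.17.

44.17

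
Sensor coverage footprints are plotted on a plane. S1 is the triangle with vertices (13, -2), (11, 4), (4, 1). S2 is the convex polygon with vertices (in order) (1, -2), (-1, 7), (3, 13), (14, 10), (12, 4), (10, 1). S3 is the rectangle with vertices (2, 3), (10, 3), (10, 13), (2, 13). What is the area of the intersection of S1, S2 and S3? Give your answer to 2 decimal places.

The intersection is the polygon with vertices (10,3.571), (10,3), (8.667,3).
By the shoelace formula its area is 0.38.

0.38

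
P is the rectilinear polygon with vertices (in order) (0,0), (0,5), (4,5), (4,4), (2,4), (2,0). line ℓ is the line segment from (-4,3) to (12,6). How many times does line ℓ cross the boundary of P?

2

The segment meets the boundary at (4,4.5), (0,3.75).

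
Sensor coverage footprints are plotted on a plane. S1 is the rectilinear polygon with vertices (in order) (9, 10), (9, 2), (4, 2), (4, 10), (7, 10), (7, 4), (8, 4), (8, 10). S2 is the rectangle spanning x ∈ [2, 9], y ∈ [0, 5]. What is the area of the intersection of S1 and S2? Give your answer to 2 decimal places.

The intersection is the polygon with vertices (9,2), (4,2), (4,5), (7,5), (7,4), (8,4), (8,5), (9,5).
By the shoelace formula its area is 14.00.

14.00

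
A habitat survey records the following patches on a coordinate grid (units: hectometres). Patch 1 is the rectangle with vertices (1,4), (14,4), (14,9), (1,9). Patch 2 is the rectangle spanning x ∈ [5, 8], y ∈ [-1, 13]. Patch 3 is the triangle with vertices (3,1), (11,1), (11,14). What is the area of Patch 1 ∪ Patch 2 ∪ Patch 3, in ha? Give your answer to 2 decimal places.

111.92

By inclusion–exclusion:
Individual areas: |Patch 1| = 65, |Patch 2| = 42, |Patch 3| = 52.
|Patch 1∩Patch 2|: x∈[5,8], y∈[4,9] → 3·5 = 15.
|Patch 1∩Patch 3| = 23.0769.
|Patch 2∩Patch 3| = 17.0625.
|Patch 1∩Patch 2∩Patch 3| = 8.0577.
|Patch 1 ∪ Patch 2 ∪ Patch 3| = 159 − 55.1394 + 8.0577 = 111.92.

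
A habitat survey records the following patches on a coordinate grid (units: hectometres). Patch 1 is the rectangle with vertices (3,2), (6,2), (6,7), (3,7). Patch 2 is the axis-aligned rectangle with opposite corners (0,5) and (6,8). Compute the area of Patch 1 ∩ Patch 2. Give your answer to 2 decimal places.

6.00

|Patch 1∩Patch 2|: x∈[3,6], y∈[5,7] → 3·2 = 6.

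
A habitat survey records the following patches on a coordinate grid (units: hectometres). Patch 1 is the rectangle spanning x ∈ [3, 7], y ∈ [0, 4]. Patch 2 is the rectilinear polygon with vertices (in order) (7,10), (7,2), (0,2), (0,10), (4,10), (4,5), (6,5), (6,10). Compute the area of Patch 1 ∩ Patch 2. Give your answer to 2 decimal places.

The intersection is the polygon with vertices (7,2), (3,2), (3,4), (7,4).
By the shoelace formula its area is 8.00.

8.00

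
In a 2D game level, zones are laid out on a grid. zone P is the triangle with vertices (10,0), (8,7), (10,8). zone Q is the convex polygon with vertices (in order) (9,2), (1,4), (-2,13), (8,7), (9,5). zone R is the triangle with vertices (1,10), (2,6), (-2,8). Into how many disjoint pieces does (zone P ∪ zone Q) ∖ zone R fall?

1

(zone P ∪ zone Q) ∖ zone R is a single connected region.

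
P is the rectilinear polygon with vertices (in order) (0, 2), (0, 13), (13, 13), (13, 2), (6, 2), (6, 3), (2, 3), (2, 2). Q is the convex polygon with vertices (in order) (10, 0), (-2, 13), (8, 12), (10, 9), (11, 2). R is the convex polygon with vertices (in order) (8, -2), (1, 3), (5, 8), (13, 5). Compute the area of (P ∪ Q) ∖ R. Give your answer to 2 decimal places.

|P ∪ Q| = 143.8128.
|(P ∪ Q) ∩ R| = 44.3744.
|(P ∪ Q) ∖ R| = 143.8128 − 44.3744 = 99.44.

99.44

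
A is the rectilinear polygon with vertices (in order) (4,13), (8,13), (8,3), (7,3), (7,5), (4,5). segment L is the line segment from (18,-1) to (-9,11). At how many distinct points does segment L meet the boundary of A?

The segment meets the boundary at (4,5.222), (4.5,5), (7,3.889), (8,3.444).

4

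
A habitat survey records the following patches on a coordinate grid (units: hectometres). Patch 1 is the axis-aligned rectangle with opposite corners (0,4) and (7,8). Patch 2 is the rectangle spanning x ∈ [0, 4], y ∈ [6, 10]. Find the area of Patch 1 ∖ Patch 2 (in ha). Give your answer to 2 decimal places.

|Patch 1∩Patch 2|: x∈[0,4], y∈[6,8] → 4·2 = 8.
|Patch 1| = 28.
|Patch 1 ∖ Patch 2| = |Patch 1| − |Patch 1∩Patch 2| = 28 − 8 = 20.00.

20.00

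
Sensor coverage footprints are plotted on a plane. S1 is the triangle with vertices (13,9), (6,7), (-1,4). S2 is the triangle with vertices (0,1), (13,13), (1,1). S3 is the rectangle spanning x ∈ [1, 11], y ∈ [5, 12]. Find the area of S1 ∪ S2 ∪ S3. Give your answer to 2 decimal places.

By inclusion–exclusion:
Individual areas: |S1| = 3.5, |S2| = 6, |S3| = 70.
|S1∩S2| = 0.3398.
|S1∩S3| = 3.1238.
|S2∩S3| = 2.5128.
|S1∩S2∩S3| = 0.3398.
|S1 ∪ S2 ∪ S3| = 79.5 − 5.9764 + 0.3398 = 73.86.

73.86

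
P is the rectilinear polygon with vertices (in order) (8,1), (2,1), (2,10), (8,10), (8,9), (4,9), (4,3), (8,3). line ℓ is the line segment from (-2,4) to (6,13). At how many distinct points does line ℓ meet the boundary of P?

2

The segment meets the boundary at (3.333,10), (2,8.5).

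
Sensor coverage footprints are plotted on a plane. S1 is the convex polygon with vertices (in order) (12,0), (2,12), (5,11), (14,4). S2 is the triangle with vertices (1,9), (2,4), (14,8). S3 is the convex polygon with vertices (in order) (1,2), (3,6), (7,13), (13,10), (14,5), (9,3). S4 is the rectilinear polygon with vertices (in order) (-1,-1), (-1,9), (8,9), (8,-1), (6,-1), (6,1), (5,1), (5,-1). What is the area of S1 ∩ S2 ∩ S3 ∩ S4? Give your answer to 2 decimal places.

The intersection is the polygon with vertices (7.217,5.739), (4.74,8.712), (8,8.461), (8,6).
By the shoelace formula its area is 5.50.

5.50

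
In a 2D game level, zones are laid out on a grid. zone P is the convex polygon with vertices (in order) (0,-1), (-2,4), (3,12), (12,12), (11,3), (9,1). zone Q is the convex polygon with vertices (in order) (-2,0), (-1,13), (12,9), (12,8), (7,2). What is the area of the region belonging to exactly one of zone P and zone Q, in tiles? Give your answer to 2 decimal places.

|zone P| = 133.5, |zone Q| = 115.5, |zone P∩zone Q| = 95.781.
|zone P △ zone Q| = |zone P| + |zone Q| − 2·|zone P∩zone Q| = 133.5 + 115.5 − 191.562 = 57.44.

57.44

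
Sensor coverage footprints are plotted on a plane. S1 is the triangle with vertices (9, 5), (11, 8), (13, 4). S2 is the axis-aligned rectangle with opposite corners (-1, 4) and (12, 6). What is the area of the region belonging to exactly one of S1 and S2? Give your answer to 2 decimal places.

|S1| = 7, |S2| = 26, |S1∩S2| = 3.7917.
|S1 △ S2| = |S1| + |S2| − 2·|S1∩S2| = 7 + 26 − 7.5833 = 25.42.

25.42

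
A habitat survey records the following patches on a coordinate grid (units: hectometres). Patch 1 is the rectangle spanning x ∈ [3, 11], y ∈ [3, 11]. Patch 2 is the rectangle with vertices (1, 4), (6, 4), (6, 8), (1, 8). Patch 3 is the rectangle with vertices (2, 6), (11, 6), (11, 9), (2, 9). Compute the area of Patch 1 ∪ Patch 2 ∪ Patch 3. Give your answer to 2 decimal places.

73.00

By inclusion–exclusion:
Individual areas: |Patch 1| = 64, |Patch 2| = 20, |Patch 3| = 27.
|Patch 1∩Patch 2|: x∈[3,6], y∈[4,8] → 3·4 = 12.
|Patch 1∩Patch 3|: x∈[3,11], y∈[6,9] → 8·3 = 24.
|Patch 2∩Patch 3|: x∈[2,6], y∈[6,8] → 4·2 = 8.
|Patch 1∩Patch 2∩Patch 3| = 6.
|Patch 1 ∪ Patch 2 ∪ Patch 3| = 111 − 44 + 6 = 73.00.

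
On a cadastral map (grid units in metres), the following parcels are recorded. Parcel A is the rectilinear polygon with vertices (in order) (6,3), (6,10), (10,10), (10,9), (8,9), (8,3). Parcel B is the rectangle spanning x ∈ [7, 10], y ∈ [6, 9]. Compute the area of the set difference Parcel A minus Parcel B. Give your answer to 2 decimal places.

13.00

|Parcel A| = 16, |Parcel A∩Parcel B| = 3.
|Parcel A ∖ Parcel B| = |Parcel A| − |Parcel A∩Parcel B| = 16 − 3 = 13.00.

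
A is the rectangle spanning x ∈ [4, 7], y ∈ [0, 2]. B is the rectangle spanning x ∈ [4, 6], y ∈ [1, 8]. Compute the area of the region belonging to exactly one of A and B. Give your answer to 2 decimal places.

|A∩B|: x∈[4,6], y∈[1,2] → 2·1 = 2.
|A △ B| = |A| + |B| − 2·|A∩B| = 6 + 14 − 4 = 16.00.

16.00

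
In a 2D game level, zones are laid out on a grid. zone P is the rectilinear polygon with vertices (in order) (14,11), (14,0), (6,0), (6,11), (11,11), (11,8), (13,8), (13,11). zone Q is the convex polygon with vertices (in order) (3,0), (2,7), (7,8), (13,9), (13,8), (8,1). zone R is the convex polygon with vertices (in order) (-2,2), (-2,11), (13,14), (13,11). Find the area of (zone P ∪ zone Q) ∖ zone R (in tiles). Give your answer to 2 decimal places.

88.61

|zone P ∪ zone Q| = 108.8667.
|(zone P ∪ zone Q) ∩ zone R| = 20.2553.
|(zone P ∪ zone Q) ∖ zone R| = 108.8667 − 20.2553 = 88.61.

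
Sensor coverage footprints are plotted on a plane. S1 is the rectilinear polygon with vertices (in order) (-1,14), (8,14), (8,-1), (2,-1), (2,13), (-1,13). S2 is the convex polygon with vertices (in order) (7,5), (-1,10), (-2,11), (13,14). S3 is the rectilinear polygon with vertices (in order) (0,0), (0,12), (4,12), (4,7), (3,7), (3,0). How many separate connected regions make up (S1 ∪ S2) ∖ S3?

2

(S1 ∪ S2) ∖ S3 splits into 2 disjoint pieces (area 92.25, area 2.2125).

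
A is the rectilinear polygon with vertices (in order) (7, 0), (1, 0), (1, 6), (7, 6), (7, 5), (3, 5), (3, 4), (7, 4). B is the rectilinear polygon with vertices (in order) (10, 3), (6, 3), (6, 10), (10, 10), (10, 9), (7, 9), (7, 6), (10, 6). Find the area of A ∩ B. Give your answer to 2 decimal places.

2.00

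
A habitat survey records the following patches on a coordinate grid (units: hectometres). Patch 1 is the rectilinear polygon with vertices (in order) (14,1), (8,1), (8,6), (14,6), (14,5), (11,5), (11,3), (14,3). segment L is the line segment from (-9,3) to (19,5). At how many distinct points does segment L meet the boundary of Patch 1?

2

The segment meets the boundary at (11,4.429), (8,4.214).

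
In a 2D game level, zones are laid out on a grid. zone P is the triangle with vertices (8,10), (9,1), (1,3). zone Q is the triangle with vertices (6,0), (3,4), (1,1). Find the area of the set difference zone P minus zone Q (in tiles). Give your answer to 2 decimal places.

|zone P| = 35, |zone P∩zone Q| = 1.6813.
|zone P ∖ zone Q| = |zone P| − |zone P∩zone Q| = 35 − 1.6813 = 33.32.

33.32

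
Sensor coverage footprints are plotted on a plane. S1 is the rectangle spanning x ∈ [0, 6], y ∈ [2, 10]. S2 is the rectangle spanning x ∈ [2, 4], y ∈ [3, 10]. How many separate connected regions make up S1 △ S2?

S1 △ S2 is a single connected region.

1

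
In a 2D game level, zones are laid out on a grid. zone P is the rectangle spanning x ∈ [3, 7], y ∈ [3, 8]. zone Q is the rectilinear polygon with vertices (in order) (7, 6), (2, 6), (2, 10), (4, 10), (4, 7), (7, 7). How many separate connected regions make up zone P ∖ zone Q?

2

zone P ∖ zone Q splits into 2 disjoint pieces (area 12, area 3).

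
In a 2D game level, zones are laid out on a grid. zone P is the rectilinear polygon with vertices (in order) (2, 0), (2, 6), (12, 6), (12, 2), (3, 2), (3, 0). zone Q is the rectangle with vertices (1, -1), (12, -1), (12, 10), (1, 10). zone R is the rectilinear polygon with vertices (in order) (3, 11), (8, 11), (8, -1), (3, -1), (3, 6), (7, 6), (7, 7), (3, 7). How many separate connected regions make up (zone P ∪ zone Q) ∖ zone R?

2

(zone P ∪ zone Q) ∖ zone R splits into 2 disjoint pieces (area 44, area 26).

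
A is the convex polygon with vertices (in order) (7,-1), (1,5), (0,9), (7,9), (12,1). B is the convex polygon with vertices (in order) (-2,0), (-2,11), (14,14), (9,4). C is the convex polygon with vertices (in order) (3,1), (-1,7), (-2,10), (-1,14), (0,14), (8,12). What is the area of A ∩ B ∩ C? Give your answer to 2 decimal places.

The intersection is the polygon with vertices (0,9), (6.636,9), (3.625,2.375), (1,5).
By the shoelace formula its area is 25.92.

25.92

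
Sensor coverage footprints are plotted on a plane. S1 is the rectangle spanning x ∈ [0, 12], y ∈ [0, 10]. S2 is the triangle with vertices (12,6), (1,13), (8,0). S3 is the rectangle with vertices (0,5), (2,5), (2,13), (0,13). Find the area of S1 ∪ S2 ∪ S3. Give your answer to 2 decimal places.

130.04

By inclusion–exclusion:
Individual areas: |S1| = 120, |S2| = 47, |S3| = 16.
|S1∩S2| = 42.3516.
|S1∩S3|: x∈[0,2], y∈[5,10] → 2·5 = 10.
|S2∩S3| = 0.6104.
|S1∩S2∩S3| = 0.
|S1 ∪ S2 ∪ S3| = 183 − 52.962 + 0 = 130.04.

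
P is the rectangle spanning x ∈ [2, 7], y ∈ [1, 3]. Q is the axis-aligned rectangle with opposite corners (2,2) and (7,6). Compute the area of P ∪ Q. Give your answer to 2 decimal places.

25.00

By inclusion–exclusion:
Individual areas: |P| = 10, |Q| = 20.
|P∩Q|: x∈[2,7], y∈[2,3] → 5·1 = 5.
|P ∪ Q| = 30 − 5 = 25.00.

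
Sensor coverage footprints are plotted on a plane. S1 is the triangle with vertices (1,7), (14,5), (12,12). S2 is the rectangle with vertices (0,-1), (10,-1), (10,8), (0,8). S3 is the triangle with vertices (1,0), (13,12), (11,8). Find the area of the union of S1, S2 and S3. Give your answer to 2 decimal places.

119.62

By inclusion–exclusion:
Individual areas: |S1| = 43.5, |S2| = 90, |S3| = 12.
|S1∩S2| = 14.1308.
|S1∩S3| = 7.3004.
|S2∩S3| = 7.6.
|S1∩S2∩S3| = 3.1478.
|S1 ∪ S2 ∪ S3| = 145.5 − 29.0311 + 3.1478 = 119.62.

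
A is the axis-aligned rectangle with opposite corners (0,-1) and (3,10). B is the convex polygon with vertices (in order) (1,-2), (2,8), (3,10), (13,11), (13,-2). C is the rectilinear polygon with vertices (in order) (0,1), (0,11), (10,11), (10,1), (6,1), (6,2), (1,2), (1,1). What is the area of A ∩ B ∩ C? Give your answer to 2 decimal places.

8.80

The intersection is the polygon with vertices (2,8), (3,10), (3,2), (1.4,2).
By the shoelace formula its area is 8.80.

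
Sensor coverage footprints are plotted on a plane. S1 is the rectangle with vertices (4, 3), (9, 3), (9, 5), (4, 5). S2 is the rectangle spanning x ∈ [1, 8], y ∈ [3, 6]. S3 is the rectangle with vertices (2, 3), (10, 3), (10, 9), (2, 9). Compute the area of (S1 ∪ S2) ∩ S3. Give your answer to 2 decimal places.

The region (S1 ∪ S2) ∩ S3 is the polygon with vertices (9,3), (8,3), (4,3), (2,3), (2,6), (8,6), (8,5), (9,5).
By the shoelace formula its area is 20.00.

20.00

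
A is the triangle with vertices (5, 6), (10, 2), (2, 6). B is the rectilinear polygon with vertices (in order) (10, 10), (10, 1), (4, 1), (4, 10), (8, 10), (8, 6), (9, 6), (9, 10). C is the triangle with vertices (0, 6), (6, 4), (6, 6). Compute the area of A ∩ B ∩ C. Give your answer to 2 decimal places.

2.60

The intersection is the polygon with vertices (4,5), (4,6), (5,6), (6,5.2), (6,4).
By the shoelace formula its area is 2.60.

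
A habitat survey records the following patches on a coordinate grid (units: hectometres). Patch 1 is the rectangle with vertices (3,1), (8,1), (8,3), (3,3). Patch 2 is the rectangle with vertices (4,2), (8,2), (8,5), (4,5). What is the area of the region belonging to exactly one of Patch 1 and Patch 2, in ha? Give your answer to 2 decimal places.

|Patch 1∩Patch 2|: x∈[4,8], y∈[2,3] → 4·1 = 4.
|Patch 1 △ Patch 2| = |Patch 1| + |Patch 2| − 2·|Patch 1∩Patch 2| = 10 + 12 − 8 = 14.00.

14.00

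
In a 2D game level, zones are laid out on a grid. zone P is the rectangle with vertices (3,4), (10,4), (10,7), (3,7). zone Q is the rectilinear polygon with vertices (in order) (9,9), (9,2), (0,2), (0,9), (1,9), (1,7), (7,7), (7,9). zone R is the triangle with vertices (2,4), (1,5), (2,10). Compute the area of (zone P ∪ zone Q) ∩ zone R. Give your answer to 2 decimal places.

2.10

The region (zone P ∪ zone Q) ∩ zone R is the polygon with vertices (2,7), (2,4), (1,5), (1.4,7).
By the shoelace formula its area is 2.10.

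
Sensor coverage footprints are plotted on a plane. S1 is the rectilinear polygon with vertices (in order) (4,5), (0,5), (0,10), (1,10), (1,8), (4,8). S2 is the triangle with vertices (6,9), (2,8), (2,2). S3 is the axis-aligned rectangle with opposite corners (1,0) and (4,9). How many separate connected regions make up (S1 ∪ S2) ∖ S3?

2

(S1 ∪ S2) ∖ S3 splits into 2 disjoint pieces (area 5, area 3).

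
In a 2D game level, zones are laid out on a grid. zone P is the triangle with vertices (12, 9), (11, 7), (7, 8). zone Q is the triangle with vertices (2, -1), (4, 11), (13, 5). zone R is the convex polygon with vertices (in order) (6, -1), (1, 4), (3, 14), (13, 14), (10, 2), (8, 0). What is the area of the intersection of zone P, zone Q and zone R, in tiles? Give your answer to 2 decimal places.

0.62

The intersection is the polygon with vertices (8.154,8.231), (9.4,7.4), (7,8).
By the shoelace formula its area is 0.62.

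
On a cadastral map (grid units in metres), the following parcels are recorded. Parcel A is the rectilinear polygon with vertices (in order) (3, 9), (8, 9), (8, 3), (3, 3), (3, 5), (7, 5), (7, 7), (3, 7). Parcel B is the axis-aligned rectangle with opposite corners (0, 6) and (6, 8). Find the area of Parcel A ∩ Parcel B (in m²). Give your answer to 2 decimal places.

The intersection is the polygon with vertices (3,7), (3,8), (6,8), (6,7).
By the shoelace formula its area is 3.00.

3.00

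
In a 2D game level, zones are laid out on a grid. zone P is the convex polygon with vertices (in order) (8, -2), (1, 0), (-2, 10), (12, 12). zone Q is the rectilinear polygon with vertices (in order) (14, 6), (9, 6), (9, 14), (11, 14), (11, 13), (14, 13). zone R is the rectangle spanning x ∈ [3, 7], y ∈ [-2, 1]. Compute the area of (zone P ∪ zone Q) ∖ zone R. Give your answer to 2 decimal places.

|zone P ∪ zone Q| = 150.7857.
|(zone P ∪ zone Q) ∩ zone R| = 8.5714.
|(zone P ∪ zone Q) ∖ zone R| = 150.7857 − 8.5714 = 142.21.

142.21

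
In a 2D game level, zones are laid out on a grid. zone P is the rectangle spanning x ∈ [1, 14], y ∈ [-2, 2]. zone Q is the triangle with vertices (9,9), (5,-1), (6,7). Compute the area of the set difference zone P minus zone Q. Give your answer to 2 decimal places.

|zone P| = 52, |zone P∩zone Q| = 1.2375.
|zone P ∖ zone Q| = |zone P| − |zone P∩zone Q| = 52 − 1.2375 = 50.76.

50.76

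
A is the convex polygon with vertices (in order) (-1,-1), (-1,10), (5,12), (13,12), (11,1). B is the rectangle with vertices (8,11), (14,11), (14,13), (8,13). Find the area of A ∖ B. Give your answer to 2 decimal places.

144.09

|A| = 149, |A∩B| = 4.9091.
|A ∖ B| = |A| − |A∩B| = 149 − 4.9091 = 144.09.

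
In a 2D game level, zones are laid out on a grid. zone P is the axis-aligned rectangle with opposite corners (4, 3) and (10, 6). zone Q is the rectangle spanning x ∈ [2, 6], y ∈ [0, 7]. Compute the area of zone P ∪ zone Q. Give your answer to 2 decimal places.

By inclusion–exclusion:
Individual areas: |zone P| = 18, |zone Q| = 28.
|zone P∩zone Q|: x∈[4,6], y∈[3,6] → 2·3 = 6.
|zone P ∪ zone Q| = 46 − 6 = 40.00.

40.00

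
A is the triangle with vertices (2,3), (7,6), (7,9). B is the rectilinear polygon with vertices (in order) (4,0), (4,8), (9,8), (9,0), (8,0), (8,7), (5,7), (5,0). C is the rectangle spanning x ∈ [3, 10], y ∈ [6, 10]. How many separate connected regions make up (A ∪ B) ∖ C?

2

(A ∪ B) ∖ C splits into 2 disjoint pieces (area 8.4, area 6).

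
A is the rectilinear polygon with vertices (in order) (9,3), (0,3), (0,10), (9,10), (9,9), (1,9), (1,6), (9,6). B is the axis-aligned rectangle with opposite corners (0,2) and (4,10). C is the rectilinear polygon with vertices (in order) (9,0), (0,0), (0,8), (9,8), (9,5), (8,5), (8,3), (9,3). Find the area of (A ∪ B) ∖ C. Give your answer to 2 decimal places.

15.00

|A ∪ B| = 52.
|(A ∪ B) ∩ C| = 37.
|(A ∪ B) ∖ C| = 52 − 37 = 15.00.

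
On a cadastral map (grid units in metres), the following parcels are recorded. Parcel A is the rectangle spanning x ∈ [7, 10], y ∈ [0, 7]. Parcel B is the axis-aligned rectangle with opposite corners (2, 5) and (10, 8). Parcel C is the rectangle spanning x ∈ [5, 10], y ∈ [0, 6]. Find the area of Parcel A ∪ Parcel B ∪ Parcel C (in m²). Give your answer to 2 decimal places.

49.00

By inclusion–exclusion:
Individual areas: |Parcel A| = 21, |Parcel B| = 24, |Parcel C| = 30.
|Parcel A∩Parcel B|: x∈[7,10], y∈[5,7] → 3·2 = 6.
|Parcel A∩Parcel C|: x∈[7,10], y∈[0,6] → 3·6 = 18.
|Parcel B∩Parcel C|: x∈[5,10], y∈[5,6] → 5·1 = 5.
|Parcel A∩Parcel B∩Parcel C| = 3.
|Parcel A ∪ Parcel B ∪ Parcel C| = 75 − 29 + 3 = 49.00.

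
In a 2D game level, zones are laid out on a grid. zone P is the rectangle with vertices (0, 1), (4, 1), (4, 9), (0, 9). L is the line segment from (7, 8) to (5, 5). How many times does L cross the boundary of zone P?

The segment lies entirely outside zone P and never meets its boundary.

0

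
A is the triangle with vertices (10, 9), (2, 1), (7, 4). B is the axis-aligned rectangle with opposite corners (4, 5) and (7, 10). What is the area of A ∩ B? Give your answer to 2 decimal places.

The intersection is the polygon with vertices (7,6), (7,5), (6,5).
By the shoelace formula its area is 0.50.

0.50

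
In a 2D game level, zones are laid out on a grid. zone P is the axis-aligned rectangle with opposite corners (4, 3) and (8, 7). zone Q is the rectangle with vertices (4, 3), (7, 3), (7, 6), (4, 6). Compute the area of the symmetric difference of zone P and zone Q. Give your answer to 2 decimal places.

7.00

|zone P∩zone Q|: x∈[4,7], y∈[3,6] → 3·3 = 9.
|zone P △ zone Q| = |zone P| + |zone Q| − 2·|zone P∩zone Q| = 16 + 9 − 18 = 7.00.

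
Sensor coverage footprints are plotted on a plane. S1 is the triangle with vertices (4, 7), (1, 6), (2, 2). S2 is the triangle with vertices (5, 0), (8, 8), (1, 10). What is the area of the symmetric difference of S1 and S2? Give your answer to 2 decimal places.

34.40

|S1| = 6.5, |S2| = 31, |S1∩S2| = 1.5485.
|S1 △ S2| = |S1| + |S2| − 2·|S1∩S2| = 6.5 + 31 − 3.0971 = 34.40.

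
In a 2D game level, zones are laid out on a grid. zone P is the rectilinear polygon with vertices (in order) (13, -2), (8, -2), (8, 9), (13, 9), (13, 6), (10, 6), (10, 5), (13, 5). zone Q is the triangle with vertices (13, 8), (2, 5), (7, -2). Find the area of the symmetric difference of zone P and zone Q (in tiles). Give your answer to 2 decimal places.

66.15

|zone P| = 52, |zone Q| = 46, |zone P∩zone Q| = 15.9242.
|zone P △ zone Q| = |zone P| + |zone Q| − 2·|zone P∩zone Q| = 52 + 46 − 31.8485 = 66.15.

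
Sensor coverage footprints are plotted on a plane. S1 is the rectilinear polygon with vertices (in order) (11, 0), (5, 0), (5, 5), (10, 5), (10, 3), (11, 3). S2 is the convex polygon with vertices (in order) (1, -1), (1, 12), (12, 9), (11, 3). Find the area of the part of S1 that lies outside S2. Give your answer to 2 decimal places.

10.80

|S1| = 28, |S1∩S2| = 17.2.
|S1 ∖ S2| = |S1| − |S1∩S2| = 28 − 17.2 = 10.80.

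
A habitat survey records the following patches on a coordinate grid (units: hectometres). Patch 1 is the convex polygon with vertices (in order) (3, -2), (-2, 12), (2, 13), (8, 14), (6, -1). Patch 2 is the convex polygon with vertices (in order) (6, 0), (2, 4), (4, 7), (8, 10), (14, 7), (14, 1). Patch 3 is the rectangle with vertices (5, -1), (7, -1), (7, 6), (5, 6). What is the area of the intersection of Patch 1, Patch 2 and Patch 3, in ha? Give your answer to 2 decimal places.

8.70

The intersection is the polygon with vertices (6,0), (5,1), (5,6), (6.933,6), (6.136,0.017).
By the shoelace formula its area is 8.70.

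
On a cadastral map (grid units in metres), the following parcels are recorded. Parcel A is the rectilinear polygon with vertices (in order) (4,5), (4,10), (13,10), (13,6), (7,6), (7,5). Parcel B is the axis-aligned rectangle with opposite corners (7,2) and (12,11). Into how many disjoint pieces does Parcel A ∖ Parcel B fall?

Parcel A ∖ Parcel B splits into 2 disjoint pieces (area 15, area 4).

2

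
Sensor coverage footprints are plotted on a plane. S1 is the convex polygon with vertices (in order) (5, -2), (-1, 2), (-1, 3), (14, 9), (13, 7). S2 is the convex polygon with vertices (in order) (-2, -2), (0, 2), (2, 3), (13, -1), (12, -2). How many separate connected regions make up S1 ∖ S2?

1

S1 ∖ S2 is a single connected region.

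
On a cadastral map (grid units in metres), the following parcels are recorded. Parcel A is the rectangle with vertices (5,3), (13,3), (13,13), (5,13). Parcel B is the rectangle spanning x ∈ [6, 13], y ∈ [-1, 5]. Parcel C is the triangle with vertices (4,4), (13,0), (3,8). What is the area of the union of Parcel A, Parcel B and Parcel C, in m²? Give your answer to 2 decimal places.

112.62

By inclusion–exclusion:
Individual areas: |Parcel A| = 80, |Parcel B| = 42, |Parcel C| = 16.
|Parcel A∩Parcel B|: x∈[6,13], y∈[3,5] → 7·2 = 14.
|Parcel A∩Parcel C| = 6.8778.
|Parcel B∩Parcel C| = 8.4861.
|Parcel A∩Parcel B∩Parcel C| = 3.9861.
|Parcel A ∪ Parcel B ∪ Parcel C| = 138 − 29.3639 + 3.9861 = 112.62.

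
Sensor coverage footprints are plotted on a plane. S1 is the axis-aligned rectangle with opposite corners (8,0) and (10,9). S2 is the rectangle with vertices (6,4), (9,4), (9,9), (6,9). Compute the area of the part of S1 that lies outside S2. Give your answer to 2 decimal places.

13.00

|S1∩S2|: x∈[8,9], y∈[4,9] → 1·5 = 5.
|S1| = 18.
|S1 ∖ S2| = |S1| − |S1∩S2| = 18 − 5 = 13.00.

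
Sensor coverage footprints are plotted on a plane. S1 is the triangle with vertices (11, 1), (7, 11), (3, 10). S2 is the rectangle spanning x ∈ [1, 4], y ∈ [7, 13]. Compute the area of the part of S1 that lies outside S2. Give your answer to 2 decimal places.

21.31

|S1| = 22, |S1∩S2| = 0.6875.
|S1 ∖ S2| = |S1| − |S1∩S2| = 22 − 0.6875 = 21.31.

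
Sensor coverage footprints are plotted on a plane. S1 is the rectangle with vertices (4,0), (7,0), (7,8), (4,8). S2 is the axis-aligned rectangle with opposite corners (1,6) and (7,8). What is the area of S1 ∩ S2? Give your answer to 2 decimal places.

|S1∩S2|: x∈[4,7], y∈[6,8] → 3·2 = 6.

6.00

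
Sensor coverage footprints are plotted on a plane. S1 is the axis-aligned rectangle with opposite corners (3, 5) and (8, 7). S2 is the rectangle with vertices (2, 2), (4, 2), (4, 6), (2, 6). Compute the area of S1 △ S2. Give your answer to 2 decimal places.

|S1∩S2|: x∈[3,4], y∈[5,6] → 1·1 = 1.
|S1 △ S2| = |S1| + |S2| − 2·|S1∩S2| = 10 + 8 − 2 = 16.00.

16.00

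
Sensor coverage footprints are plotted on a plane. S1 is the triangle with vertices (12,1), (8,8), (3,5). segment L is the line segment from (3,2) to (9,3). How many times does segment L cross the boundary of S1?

1

The segment meets the boundary at (7.909,2.818).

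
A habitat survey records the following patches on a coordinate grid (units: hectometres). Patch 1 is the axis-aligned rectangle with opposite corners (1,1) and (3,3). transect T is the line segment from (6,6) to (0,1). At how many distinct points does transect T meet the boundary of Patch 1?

2

The segment meets the boundary at (1,1.833), (2.4,3).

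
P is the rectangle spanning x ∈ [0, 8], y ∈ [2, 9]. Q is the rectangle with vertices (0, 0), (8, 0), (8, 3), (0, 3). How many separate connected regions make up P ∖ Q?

1

P ∖ Q is a single connected region.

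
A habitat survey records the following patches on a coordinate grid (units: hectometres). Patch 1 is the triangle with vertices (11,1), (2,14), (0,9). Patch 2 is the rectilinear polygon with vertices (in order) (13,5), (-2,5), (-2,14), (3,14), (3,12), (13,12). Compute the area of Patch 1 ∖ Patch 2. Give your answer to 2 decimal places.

5.57

|Patch 1| = 35.5, |Patch 1∩Patch 2| = 29.9316.
|Patch 1 ∖ Patch 2| = |Patch 1| − |Patch 1∩Patch 2| = 35.5 − 29.9316 = 5.57.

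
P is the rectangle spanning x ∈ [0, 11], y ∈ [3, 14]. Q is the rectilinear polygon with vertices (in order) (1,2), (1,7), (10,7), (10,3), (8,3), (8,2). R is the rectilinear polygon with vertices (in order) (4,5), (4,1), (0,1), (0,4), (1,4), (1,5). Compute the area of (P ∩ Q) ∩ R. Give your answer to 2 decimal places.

The region (P ∩ Q) ∩ R is the polygon with vertices (1,4), (1,5), (4,5), (4,3), (1,3).
By the shoelace formula its area is 6.00.

6.00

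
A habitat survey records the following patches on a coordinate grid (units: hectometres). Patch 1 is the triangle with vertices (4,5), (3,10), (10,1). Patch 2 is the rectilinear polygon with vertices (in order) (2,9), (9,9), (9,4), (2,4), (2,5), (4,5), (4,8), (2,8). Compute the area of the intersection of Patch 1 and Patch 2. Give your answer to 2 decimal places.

8.56

The intersection is the polygon with vertices (3.2,9), (3.778,9), (7.667,4), (5.5,4), (4,5), (4,8), (3.4,8).
By the shoelace formula its area is 8.56.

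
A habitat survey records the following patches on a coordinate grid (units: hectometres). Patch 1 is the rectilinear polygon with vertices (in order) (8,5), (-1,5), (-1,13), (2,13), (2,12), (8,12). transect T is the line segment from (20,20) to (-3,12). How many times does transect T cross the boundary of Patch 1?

The segment meets the boundary at (-1,12.696), (-0.125,13).

2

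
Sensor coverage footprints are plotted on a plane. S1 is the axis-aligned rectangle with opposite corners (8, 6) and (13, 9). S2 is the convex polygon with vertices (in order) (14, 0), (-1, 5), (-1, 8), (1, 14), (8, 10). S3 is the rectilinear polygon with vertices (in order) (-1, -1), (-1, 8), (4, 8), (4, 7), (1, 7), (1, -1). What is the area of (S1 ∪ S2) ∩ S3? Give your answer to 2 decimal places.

The region (S1 ∪ S2) ∩ S3 is the polygon with vertices (-1,5), (-1,8), (4,8), (4,7), (1,7), (1,4.333).
By the shoelace formula its area is 9.67.

9.67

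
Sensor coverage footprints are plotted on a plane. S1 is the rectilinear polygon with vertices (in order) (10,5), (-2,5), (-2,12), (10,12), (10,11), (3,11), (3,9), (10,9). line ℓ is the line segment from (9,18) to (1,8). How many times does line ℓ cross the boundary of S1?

The segment meets the boundary at (3,10.5), (3.4,11), (4.2,12).

3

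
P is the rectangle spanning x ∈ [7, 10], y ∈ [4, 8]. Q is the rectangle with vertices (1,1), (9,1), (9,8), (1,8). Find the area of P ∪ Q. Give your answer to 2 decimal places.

By inclusion–exclusion:
Individual areas: |P| = 12, |Q| = 56.
|P∩Q|: x∈[7,9], y∈[4,8] → 2·4 = 8.
|P ∪ Q| = 68 − 8 = 60.00.

60.00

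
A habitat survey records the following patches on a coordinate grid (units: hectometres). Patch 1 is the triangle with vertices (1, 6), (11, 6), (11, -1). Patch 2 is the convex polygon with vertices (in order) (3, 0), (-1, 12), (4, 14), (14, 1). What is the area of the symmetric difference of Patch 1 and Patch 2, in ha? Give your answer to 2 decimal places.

|Patch 1| = 35, |Patch 2| = 110.5, |Patch 1∩Patch 2| = 32.6485.
|Patch 1 △ Patch 2| = |Patch 1| + |Patch 2| − 2·|Patch 1∩Patch 2| = 35 + 110.5 − 65.297 = 80.20.

80.20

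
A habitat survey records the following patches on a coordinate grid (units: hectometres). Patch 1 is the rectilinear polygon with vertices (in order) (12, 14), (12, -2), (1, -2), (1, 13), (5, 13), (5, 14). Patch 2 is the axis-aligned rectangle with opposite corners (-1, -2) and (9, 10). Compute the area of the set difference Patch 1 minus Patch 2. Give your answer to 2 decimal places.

76.00

|Patch 1| = 172, |Patch 1∩Patch 2| = 96.
|Patch 1 ∖ Patch 2| = |Patch 1| − |Patch 1∩Patch 2| = 172 − 96 = 76.00.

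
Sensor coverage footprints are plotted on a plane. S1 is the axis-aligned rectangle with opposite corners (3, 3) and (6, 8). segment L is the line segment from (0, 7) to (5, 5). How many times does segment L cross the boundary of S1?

1

The segment meets the boundary at (3,5.8).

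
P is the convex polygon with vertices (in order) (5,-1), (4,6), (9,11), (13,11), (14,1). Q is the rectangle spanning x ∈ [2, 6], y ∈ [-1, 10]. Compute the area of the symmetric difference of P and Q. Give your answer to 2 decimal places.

|P| = 90, |Q| = 44, |P∩Q| = 12.3889.
|P △ Q| = |P| + |Q| − 2·|P∩Q| = 90 + 44 − 24.7778 = 109.22.

109.22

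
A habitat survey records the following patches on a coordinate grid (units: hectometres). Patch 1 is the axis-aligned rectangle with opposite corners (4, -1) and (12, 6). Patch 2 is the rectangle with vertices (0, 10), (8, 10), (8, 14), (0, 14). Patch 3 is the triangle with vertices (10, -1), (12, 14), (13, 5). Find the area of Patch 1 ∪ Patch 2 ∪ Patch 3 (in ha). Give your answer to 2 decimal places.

97.77

By inclusion–exclusion:
Individual areas: |Patch 1| = 56, |Patch 2| = 32, |Patch 3| = 16.5.
|Patch 1∩Patch 2| = 0 (no overlap).
|Patch 1∩Patch 3| = 6.7333.
|Patch 2∩Patch 3| = 0.
|Patch 1∩Patch 2∩Patch 3| = 0.
|Patch 1 ∪ Patch 2 ∪ Patch 3| = 104.5 − 6.7333 + 0 = 97.77.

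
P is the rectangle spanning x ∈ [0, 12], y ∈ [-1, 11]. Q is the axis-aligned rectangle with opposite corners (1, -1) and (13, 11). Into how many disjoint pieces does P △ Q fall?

2

P △ Q splits into 2 disjoint pieces (area 12, area 12).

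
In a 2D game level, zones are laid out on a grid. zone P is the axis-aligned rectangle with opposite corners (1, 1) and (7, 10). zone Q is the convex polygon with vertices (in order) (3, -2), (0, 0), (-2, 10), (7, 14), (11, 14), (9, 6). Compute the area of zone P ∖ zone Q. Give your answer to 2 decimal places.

2.04

|zone P| = 54, |zone P∩zone Q| = 51.9583.
|zone P ∖ zone Q| = |zone P| − |zone P∩zone Q| = 54 − 51.9583 = 2.04.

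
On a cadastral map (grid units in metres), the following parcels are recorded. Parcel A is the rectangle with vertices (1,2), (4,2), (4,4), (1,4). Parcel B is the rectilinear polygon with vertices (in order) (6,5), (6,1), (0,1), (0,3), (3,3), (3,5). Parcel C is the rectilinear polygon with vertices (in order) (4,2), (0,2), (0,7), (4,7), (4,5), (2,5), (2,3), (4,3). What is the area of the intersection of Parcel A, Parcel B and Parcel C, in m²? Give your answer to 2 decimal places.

The intersection is the polygon with vertices (4,2), (1,2), (1,3), (2,3), (3,3), (4,3).
By the shoelace formula its area is 3.00.

3.00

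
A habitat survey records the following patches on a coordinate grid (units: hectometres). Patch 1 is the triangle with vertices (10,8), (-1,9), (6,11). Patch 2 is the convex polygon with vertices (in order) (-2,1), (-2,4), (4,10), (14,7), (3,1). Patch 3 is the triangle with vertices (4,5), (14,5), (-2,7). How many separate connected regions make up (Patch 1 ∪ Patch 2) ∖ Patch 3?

2

(Patch 1 ∪ Patch 2) ∖ Patch 3 splits into 2 disjoint pieces (area 40.6281, area 37.2917).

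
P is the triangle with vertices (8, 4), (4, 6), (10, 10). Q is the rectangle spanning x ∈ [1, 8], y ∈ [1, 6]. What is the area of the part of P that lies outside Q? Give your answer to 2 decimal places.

10.00

|P| = 14, |P∩Q| = 4.
|P ∖ Q| = |P| − |P∩Q| = 14 − 4 = 10.00.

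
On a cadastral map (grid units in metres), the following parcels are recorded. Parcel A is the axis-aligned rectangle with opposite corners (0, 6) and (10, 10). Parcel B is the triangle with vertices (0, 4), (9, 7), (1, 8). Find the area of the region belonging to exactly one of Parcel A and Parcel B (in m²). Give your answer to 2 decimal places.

|Parcel A| = 40, |Parcel B| = 16.5, |Parcel A∩Parcel B| = 11.
|Parcel A △ Parcel B| = |Parcel A| + |Parcel B| − 2·|Parcel A∩Parcel B| = 40 + 16.5 − 22 = 34.50.

34.50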